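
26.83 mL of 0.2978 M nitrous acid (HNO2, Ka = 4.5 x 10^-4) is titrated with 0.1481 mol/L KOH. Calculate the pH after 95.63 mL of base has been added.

12.70

n(acid) = 0.2978 x 0.02683 = 0.007990 mol; n(KOH) added = 0.1481 x 0.09563 = 0.01416 mol.
Base is in excess by 0.01416 - 0.007990 = 0.006173 mol in a total volume of 0.1225 L.
[OH^-] = 0.006173/0.1225 = 0.05041 M, so pOH = 1.30 and pH = 14.00 - 1.30 = 12.70.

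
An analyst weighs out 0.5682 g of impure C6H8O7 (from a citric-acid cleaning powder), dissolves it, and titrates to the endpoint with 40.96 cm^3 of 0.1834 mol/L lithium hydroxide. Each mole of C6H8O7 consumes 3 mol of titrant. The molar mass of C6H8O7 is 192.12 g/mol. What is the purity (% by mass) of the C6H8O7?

n(LiOH) = 0.1834 x 0.04096 = 0.007512 mol.
n(C6H8O7) = 0.007512 / 3 = 0.002504 mol.
mass of C6H8O7 = 0.002504 x 192.12 = 0.4811 g.
% purity = 0.4811 / 0.5682 x 100 = 84.7%.

84.7%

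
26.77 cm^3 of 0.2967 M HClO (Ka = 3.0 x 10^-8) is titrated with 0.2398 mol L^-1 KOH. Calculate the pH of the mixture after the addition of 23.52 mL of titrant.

Initial n(HClO) = 0.2967 x 0.02677 = 0.007943 mol.
n(KOH) added = 0.2398 x 0.02352 = 0.005640 mol, converting that many moles of HClO to ClO-.
Remaining n(HClO) = 0.002303 mol; n(ClO-) = 0.005640 mol.
By Henderson-Hasselbalch, pH = pKa + log([A^-]/[HA]) = 7.52 + log(0.005640/0.002303) = 7.52 + (+0.39) = 7.91.

7.91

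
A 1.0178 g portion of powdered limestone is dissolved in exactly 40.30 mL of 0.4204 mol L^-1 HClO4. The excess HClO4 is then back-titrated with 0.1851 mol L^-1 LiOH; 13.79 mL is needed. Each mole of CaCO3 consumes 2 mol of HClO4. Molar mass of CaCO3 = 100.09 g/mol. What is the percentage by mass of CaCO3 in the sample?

Total n(HClO4) added = 0.4204 x 0.04030 = 0.01694 mol.
n(LiOH) used = 0.1851 x 0.01379 = 0.002553 mol, which equals the excess n(HClO4).
So n(HClO4) consumed by the sample = 0.01694 - 0.002553 = 0.01439 mol.
n(CaCO3) = 0.01439 / 2 = 0.007195 mol.
mass CaCO3 = 0.007195 x 100.09 = 0.7201 g, so %CaCO3 = 0.7201/1.0178 x 100 = 70.8%.

70.8%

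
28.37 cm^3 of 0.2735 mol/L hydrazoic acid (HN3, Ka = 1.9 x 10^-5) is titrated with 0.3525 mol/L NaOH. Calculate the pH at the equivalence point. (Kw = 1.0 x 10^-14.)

n(HN3) = 0.2735 x 0.02837 = 0.007759 mol; V(NaOH) at equivalence = 0.007759/0.3525 = 0.02201 L.
At equivalence all the acid is converted to N3-; total volume = 0.02837 + 0.02201 = 0.05038 L, so [N3-] = 0.007759/0.05038 = 0.1540 M.
Kb = Kw/Ka = 1.0e-14 / 1.9 x 10^-5 = 5.26e-10.
[OH^-] = sqrt(Kb x [N3-]) = sqrt(5.26e-10 x 0.1540) = 9.00e-6 M.
pOH = 5.05, so pH = 14.00 - 5.05 = 8.95.

8.95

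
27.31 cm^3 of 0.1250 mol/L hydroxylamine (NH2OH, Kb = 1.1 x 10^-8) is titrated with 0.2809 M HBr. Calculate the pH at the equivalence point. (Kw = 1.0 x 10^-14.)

n(NH2OH) = 0.1250 x 0.02731 = 0.003414 mol; V(HBr) at equivalence = 0.003414/0.2809 = 0.01215 L.
At equivalence the base is fully converted to NH3OH+; total volume = 0.03946 L, so [NH3OH+] = 0.003414/0.03946 = 0.08651 M.
Ka(NH3OH+) = Kw/Kb = 1.0e-14 / 1.1 x 10^-8 = 9.09e-7.
[H^+] = sqrt(Ka x [NH3OH+]) = sqrt(9.09e-7 x 0.08651) = 0.000280 M.
pH = -log(0.000280) = 3.55.

3.55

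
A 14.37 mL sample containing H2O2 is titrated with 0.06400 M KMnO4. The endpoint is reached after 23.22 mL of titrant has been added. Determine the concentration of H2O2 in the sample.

n(KMnO4) = 0.06400 x 0.02322 = 0.001486 mol.
From the balanced equation, 2 mol KMnO4 reacts with 5 mol H2O2, so n(H2O2) = 0.001486 x 5/2 = 0.003715 mol.
[H2O2] = 0.003715 / 0.01437 L = 0.259 M.

0.259 M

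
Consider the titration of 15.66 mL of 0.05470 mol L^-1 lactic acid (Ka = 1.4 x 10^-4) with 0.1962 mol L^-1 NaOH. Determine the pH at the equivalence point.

n(HC3H5O3) = 0.05470 x 0.01566 = 0.0008566 mol; V(NaOH) at equivalence = 0.0008566/0.1962 = 0.004366 L.
At equivalence all the acid is converted to C3H5O3-; total volume = 0.01566 + 0.004366 = 0.02003 L, so [C3H5O3-] = 0.0008566/0.02003 = 0.04277 M.
Kb = Kw/Ka = 1.0e-14 / 1.4 x 10^-4 = 7.14e-11.
[OH^-] = sqrt(Kb x [C3H5O3-]) = sqrt(7.14e-11 x 0.04277) = 1.75e-6 M.
pOH = 5.76, so pH = 14.00 - 5.76 = 8.24.

8.24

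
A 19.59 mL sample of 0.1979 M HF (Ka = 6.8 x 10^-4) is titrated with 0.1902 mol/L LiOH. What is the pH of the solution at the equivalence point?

8.08

n(HF) = 0.1979 x 0.01959 = 0.003877 mol; V(LiOH) at equivalence = 0.003877/0.1902 = 0.02038 L.
At equivalence all the acid is converted to F-; total volume = 0.01959 + 0.02038 = 0.03997 L, so [F-] = 0.003877/0.03997 = 0.09699 M.
Kb = Kw/Ka = 1.0e-14 / 6.8 x 10^-4 = 1.47e-11.
[OH^-] = sqrt(Kb x [F-]) = sqrt(1.47e-11 x 0.09699) = 1.19e-6 M.
pOH = 5.92, so pH = 14.00 - 5.92 = 8.08.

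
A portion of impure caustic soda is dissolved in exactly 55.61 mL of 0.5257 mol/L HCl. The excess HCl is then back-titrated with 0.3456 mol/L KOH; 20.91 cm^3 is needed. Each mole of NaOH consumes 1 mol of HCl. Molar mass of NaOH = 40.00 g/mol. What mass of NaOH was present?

Total n(HCl) added = 0.5257 x 0.05561 = 0.02923 mol.
n(KOH) used = 0.3456 x 0.02091 = 0.007226 mol, which equals the excess n(HCl).
So n(HCl) consumed by the sample = 0.02923 - 0.007226 = 0.02201 mol.
n(NaOH) = 0.02201 / 1 = 0.02201 mol.
mass = 0.02201 mol x 40.00 g/mol = 0.880 g.

0.880 g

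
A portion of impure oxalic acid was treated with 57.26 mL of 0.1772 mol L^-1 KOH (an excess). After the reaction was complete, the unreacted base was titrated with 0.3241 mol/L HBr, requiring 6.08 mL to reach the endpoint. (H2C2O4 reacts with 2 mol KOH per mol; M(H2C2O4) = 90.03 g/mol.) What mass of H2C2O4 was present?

Total n(KOH) added = 0.1772 x 0.05726 = 0.01015 mol.
n(HBr) used = 0.3241 x 0.006080 = 0.001971 mol, which equals the excess n(KOH).
So n(KOH) consumed by the sample = 0.01015 - 0.001971 = 0.008176 mol.
n(H2C2O4) = 0.008176 / 2 = 0.004088 mol.
mass = 0.004088 mol x 90.03 g/mol = 0.368 g.

0.368 g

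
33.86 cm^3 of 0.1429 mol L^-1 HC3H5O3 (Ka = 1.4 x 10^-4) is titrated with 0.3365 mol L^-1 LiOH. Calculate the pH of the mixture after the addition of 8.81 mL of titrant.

4.05

Initial n(HC3H5O3) = 0.1429 x 0.03386 = 0.004839 mol.
n(LiOH) added = 0.3365 x 0.008810 = 0.002965 mol, converting that many moles of HC3H5O3 to C3H5O3-.
Remaining n(HC3H5O3) = 0.001874 mol; n(C3H5O3-) = 0.002965 mol.
By Henderson-Hasselbalch, pH = pKa + log([A^-]/[HA]) = 3.85 + log(0.002965/0.001874) = 3.85 + (+0.20) = 4.05.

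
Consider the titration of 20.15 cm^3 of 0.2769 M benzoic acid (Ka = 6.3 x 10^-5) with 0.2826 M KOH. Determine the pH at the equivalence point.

8.67

n(C6H5COOH) = 0.2769 x 0.02015 = 0.005580 mol; V(KOH) at equivalence = 0.005580/0.2826 = 0.01974 L.
At equivalence all the acid is converted to C6H5COO-; total volume = 0.02015 + 0.01974 = 0.03989 L, so [C6H5COO-] = 0.005580/0.03989 = 0.1399 M.
Kb = Kw/Ka = 1.0e-14 / 6.3 x 10^-5 = 1.59e-10.
[OH^-] = sqrt(Kb x [C6H5COO-]) = sqrt(1.59e-10 x 0.1399) = 4.71e-6 M.
pOH = 5.33, so pH = 14.00 - 5.33 = 8.67.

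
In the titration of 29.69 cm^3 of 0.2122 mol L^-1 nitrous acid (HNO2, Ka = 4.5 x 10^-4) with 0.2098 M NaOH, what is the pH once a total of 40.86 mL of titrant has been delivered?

12.51

n(acid) = 0.2122 x 0.02969 = 0.006300 mol; n(NaOH) added = 0.2098 x 0.04086 = 0.008572 mol.
Base is in excess by 0.008572 - 0.006300 = 0.002272 mol in a total volume of 0.07055 L.
[OH^-] = 0.002272/0.07055 = 0.03221 M, so pOH = 1.49 and pH = 14.00 - 1.49 = 12.51.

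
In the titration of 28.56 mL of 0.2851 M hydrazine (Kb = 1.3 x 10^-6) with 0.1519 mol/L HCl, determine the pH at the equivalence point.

4.56

n(N2H4) = 0.2851 x 0.02856 = 0.008142 mol; V(HCl) at equivalence = 0.008142/0.1519 = 0.05360 L.
At equivalence the base is fully converted to N2H5+; total volume = 0.08216 L, so [N2H5+] = 0.008142/0.08216 = 0.09910 M.
Ka(N2H5+) = Kw/Kb = 1.0e-14 / 1.3 x 10^-6 = 7.69e-9.
[H^+] = sqrt(Ka x [N2H5+]) = sqrt(7.69e-9 x 0.09910) = 2.76e-5 M.
pH = -log(2.76e-5) = 4.56.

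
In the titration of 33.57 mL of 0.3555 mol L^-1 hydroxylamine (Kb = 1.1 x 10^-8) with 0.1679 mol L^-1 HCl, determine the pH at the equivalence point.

3.49

n(NH2OH) = 0.3555 x 0.03357 = 0.01193 mol; V(HCl) at equivalence = 0.01193/0.1679 = 0.07108 L.
At equivalence the base is fully converted to NH3OH+; total volume = 0.1046 L, so [NH3OH+] = 0.01193/0.1046 = 0.1140 M.
Ka(NH3OH+) = Kw/Kb = 1.0e-14 / 1.1 x 10^-8 = 9.09e-7.
[H^+] = sqrt(Ka x [NH3OH+]) = sqrt(9.09e-7 x 0.1140) = 0.000322 M.
pH = -log(0.000322) = 3.49.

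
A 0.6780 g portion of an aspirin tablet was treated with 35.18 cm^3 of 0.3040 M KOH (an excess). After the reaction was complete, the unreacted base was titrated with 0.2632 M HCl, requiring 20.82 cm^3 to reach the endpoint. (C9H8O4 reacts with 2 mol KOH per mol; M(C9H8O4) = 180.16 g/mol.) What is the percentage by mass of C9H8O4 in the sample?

Total n(KOH) added = 0.3040 x 0.03518 = 0.01069 mol.
n(HCl) used = 0.2632 x 0.02082 = 0.005480 mol, which equals the excess n(KOH).
So n(KOH) consumed by the sample = 0.01069 - 0.005480 = 0.005215 mol.
n(C9H8O4) = 0.005215 / 2 = 0.002607 mol.
mass C9H8O4 = 0.002607 x 180.16 = 0.4698 g, so %C9H8O4 = 0.4698/0.6780 x 100 = 69.3%.

69.3%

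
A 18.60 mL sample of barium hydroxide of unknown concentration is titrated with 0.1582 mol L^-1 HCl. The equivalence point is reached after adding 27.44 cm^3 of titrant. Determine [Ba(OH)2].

n(HCl) delivered = 0.1582 x 0.02744 = 0.004341 mol.
The reaction is 1 Ba(OH)2 + 2 HCl, so n(Ba(OH)2) = 0.004341 x 1/2 = 0.002171 mol.
[Ba(OH)2] = 0.002171 mol / 0.01860 L = 0.117 M.

0.117 M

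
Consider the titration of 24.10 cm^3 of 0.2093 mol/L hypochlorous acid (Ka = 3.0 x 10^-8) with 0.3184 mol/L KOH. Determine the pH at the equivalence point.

n(HClO) = 0.2093 x 0.02410 = 0.005044 mol; V(KOH) at equivalence = 0.005044/0.3184 = 0.01584 L.
At equivalence all the acid is converted to ClO-; total volume = 0.02410 + 0.01584 = 0.03994 L, so [ClO-] = 0.005044/0.03994 = 0.1263 M.
Kb = Kw/Ka = 1.0e-14 / 3.0 x 10^-8 = 3.33e-7.
[OH^-] = sqrt(Kb x [ClO-]) = sqrt(3.33e-7 x 0.1263) = 0.000205 M.
pOH = 3.69, so pH = 14.00 - 3.69 = 10.31.

10.31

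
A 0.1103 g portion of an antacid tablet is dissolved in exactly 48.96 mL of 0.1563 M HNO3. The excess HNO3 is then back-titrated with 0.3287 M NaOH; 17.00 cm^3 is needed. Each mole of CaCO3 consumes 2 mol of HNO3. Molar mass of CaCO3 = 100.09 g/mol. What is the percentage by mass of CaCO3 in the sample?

Total n(HNO3) added = 0.1563 x 0.04896 = 0.007652 mol.
n(NaOH) used = 0.3287 x 0.01700 = 0.005588 mol, which equals the excess n(HNO3).
So n(HNO3) consumed by the sample = 0.007652 - 0.005588 = 0.002065 mol.
n(CaCO3) = 0.002065 / 2 = 0.001032 mol.
mass CaCO3 = 0.001032 x 100.09 = 0.1033 g, so %CaCO3 = 0.1033/0.1103 x 100 = 93.7%.

93.7%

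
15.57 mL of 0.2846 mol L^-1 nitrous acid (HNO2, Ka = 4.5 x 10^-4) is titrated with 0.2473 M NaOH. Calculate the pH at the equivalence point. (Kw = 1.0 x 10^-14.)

8.23

n(HNO2) = 0.2846 x 0.01557 = 0.004431 mol; V(NaOH) at equivalence = 0.004431/0.2473 = 0.01792 L.
At equivalence all the acid is converted to NO2-; total volume = 0.01557 + 0.01792 = 0.03349 L, so [NO2-] = 0.004431/0.03349 = 0.1323 M.
Kb = Kw/Ka = 1.0e-14 / 4.5 x 10^-4 = 2.22e-11.
[OH^-] = sqrt(Kb x [NO2-]) = sqrt(2.22e-11 x 0.1323) = 1.71e-6 M.
pOH = 5.77, so pH = 14.00 - 5.77 = 8.23.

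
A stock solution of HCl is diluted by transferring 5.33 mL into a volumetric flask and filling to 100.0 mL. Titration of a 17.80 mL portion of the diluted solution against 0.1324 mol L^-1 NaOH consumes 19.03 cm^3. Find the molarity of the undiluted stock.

n(NaOH) = 0.1324 x 0.01903 = 0.002520 mol.
n(HCl) in the aliquot = 0.002520 mol.
[diluted HCl] = 0.002520 / 0.01780 = 0.1415 M.
Dilution factor = 100.0/5.330 = 18.76, so [stock] = 0.1415 x 18.76 = 2.66 M.

2.66 M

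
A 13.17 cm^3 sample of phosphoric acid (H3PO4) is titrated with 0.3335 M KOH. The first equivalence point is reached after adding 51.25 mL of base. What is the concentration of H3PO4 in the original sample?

n(KOH) = 0.3335 x 0.05125 = 0.01709 mol.
At the first equivalence point, 1 mol OH^- react per mol H3PO4, so n(H3PO4) = 0.01709 / 1 = 0.01709 mol.
[H3PO4] = 0.01709 / 0.01317 L = 1.30 M.

1.30 M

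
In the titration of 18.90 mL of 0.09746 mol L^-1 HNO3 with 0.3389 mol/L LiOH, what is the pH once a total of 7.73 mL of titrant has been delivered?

12.47

n(acid) = 0.09746 x 0.01890 = 0.001842 mol; n(LiOH) added = 0.3389 x 0.007730 = 0.002620 mol.
Base is in excess by 0.002620 - 0.001842 = 0.0007777 mol in a total volume of 0.02663 L.
[OH^-] = 0.0007777/0.02663 = 0.02920 M, so pOH = 1.53 and pH = 14.00 - 1.53 = 12.47.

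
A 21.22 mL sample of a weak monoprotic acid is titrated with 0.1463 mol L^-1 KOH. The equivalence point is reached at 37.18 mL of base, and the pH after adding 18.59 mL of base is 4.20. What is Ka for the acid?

6.3 x 10^-5

18.59 mL is half of the equivalence volume, so this is the half-equivalence point where [HA] = [A^-].
At half-equivalence pH = pKa, so pKa = 4.20.
Ka = 10^(-4.20) = 6.3 x 10^-5.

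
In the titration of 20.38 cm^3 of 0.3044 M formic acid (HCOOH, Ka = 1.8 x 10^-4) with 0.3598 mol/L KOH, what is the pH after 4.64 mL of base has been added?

Initial n(HCOOH) = 0.3044 x 0.02038 = 0.006204 mol.
n(KOH) added = 0.3598 x 0.004640 = 0.001669 mol, converting that many moles of HCOOH to HCOO-.
Remaining n(HCOOH) = 0.004534 mol; n(HCOO-) = 0.001669 mol.
By Henderson-Hasselbalch, pH = pKa + log([A^-]/[HA]) = 3.74 + log(0.001669/0.004534) = 3.74 + (-0.43) = 3.31.

3.31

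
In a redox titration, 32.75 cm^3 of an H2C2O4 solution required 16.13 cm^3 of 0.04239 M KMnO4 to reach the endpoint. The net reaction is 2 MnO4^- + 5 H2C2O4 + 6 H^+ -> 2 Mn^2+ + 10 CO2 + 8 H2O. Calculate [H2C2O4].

n(KMnO4) = 0.04239 x 0.01613 = 0.0006838 mol.
From the balanced equation, 2 mol KMnO4 reacts with 5 mol H2C2O4, so n(H2C2O4) = 0.0006838 x 5/2 = 0.001709 mol.
[H2C2O4] = 0.001709 / 0.03275 L = 0.0522 M.

0.0522 M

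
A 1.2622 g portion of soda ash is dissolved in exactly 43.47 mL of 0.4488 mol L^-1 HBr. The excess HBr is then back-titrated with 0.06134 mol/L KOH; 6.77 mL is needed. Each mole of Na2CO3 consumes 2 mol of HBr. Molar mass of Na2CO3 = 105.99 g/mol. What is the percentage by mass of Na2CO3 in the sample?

80.2%

Total n(HBr) added = 0.4488 x 0.04347 = 0.01951 mol.
n(KOH) used = 0.06134 x 0.006770 = 0.0004153 mol, which equals the excess n(HBr).
So n(HBr) consumed by the sample = 0.01951 - 0.0004153 = 0.01909 mol.
n(Na2CO3) = 0.01909 / 2 = 0.009547 mol.
mass Na2CO3 = 0.009547 x 105.99 = 1.012 g, so %Na2CO3 = 1.012/1.2622 x 100 = 80.2%.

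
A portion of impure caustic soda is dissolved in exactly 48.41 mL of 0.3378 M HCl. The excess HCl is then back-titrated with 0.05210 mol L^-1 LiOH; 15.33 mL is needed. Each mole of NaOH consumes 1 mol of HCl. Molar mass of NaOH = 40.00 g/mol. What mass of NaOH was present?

0.622 g

Total n(HCl) added = 0.3378 x 0.04841 = 0.01635 mol.
n(LiOH) used = 0.05210 x 0.01533 = 0.0007987 mol, which equals the excess n(HCl).
So n(HCl) consumed by the sample = 0.01635 - 0.0007987 = 0.01555 mol.
n(NaOH) = 0.01555 / 1 = 0.01555 mol.
mass = 0.01555 mol x 40.00 g/mol = 0.622 g.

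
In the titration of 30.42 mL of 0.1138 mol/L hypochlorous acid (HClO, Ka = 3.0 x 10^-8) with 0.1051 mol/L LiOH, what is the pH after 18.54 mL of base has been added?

7.63

Initial n(HClO) = 0.1138 x 0.03042 = 0.003462 mol.
n(LiOH) added = 0.1051 x 0.01854 = 0.001949 mol, converting that many moles of HClO to ClO-.
Remaining n(HClO) = 0.001513 mol; n(ClO-) = 0.001949 mol.
By Henderson-Hasselbalch, pH = pKa + log([A^-]/[HA]) = 7.52 + log(0.001949/0.001513) = 7.52 + (+0.11) = 7.63.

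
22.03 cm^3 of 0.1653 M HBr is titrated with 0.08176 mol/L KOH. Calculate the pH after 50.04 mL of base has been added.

11.80

n(acid) = 0.1653 x 0.02203 = 0.003642 mol; n(KOH) added = 0.08176 x 0.05004 = 0.004091 mol.
Base is in excess by 0.004091 - 0.003642 = 0.0004497 mol in a total volume of 0.07207 L.
[OH^-] = 0.0004497/0.07207 = 0.006240 M, so pOH = 2.20 and pH = 14.00 - 2.20 = 11.80.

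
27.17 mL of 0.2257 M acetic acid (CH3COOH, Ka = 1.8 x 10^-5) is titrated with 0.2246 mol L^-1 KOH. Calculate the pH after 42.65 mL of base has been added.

12.69

n(acid) = 0.2257 x 0.02717 = 0.006132 mol; n(KOH) added = 0.2246 x 0.04265 = 0.009579 mol.
Base is in excess by 0.009579 - 0.006132 = 0.003447 mol in a total volume of 0.06982 L.
[OH^-] = 0.003447/0.06982 = 0.04937 M, so pOH = 1.31 and pH = 14.00 - 1.31 = 12.69.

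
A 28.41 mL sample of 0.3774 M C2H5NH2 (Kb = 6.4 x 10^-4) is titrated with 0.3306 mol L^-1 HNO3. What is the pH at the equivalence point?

5.78

n(C2H5NH2) = 0.3774 x 0.02841 = 0.01072 mol; V(HNO3) at equivalence = 0.01072/0.3306 = 0.03243 L.
At equivalence the base is fully converted to C2H5NH3+; total volume = 0.06084 L, so [C2H5NH3+] = 0.01072/0.06084 = 0.1762 M.
Ka(C2H5NH3+) = Kw/Kb = 1.0e-14 / 6.4 x 10^-4 = 1.56e-11.
[H^+] = sqrt(Ka x [C2H5NH3+]) = sqrt(1.56e-11 x 0.1762) = 1.66e-6 M.
pH = -log(1.66e-6) = 5.78.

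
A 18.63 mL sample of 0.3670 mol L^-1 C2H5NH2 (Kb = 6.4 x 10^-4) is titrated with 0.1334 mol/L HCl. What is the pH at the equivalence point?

5.91

n(C2H5NH2) = 0.3670 x 0.01863 = 0.006837 mol; V(HCl) at equivalence = 0.006837/0.1334 = 0.05125 L.
At equivalence the base is fully converted to C2H5NH3+; total volume = 0.06988 L, so [C2H5NH3+] = 0.006837/0.06988 = 0.09784 M.
Ka(C2H5NH3+) = Kw/Kb = 1.0e-14 / 6.4 x 10^-4 = 1.56e-11.
[H^+] = sqrt(Ka x [C2H5NH3+]) = sqrt(1.56e-11 x 0.09784) = 1.24e-6 M.
pH = -log(1.24e-6) = 5.91.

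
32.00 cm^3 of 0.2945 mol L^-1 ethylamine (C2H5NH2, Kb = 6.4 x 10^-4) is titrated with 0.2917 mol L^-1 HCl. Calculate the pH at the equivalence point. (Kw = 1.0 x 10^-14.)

n(C2H5NH2) = 0.2945 x 0.03200 = 0.009424 mol; V(HCl) at equivalence = 0.009424/0.2917 = 0.03231 L.
At equivalence the base is fully converted to C2H5NH3+; total volume = 0.06431 L, so [C2H5NH3+] = 0.009424/0.06431 = 0.1465 M.
Ka(C2H5NH3+) = Kw/Kb = 1.0e-14 / 6.4 x 10^-4 = 1.56e-11.
[H^+] = sqrt(Ka x [C2H5NH3+]) = sqrt(1.56e-11 x 0.1465) = 1.51e-6 M.
pH = -log(1.51e-6) = 5.82.

5.82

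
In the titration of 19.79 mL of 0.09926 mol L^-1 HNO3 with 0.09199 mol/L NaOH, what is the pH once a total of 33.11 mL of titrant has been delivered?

n(acid) = 0.09926 x 0.01979 = 0.001964 mol; n(NaOH) added = 0.09199 x 0.03311 = 0.003046 mol.
Base is in excess by 0.003046 - 0.001964 = 0.001081 mol in a total volume of 0.05290 L.
[OH^-] = 0.001081/0.05290 = 0.02044 M, so pOH = 1.69 and pH = 14.00 - 1.69 = 12.31.

12.31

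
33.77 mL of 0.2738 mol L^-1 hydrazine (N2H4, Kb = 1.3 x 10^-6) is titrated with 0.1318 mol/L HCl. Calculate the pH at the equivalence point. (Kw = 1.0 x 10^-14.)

4.58

n(N2H4) = 0.2738 x 0.03377 = 0.009246 mol; V(HCl) at equivalence = 0.009246/0.1318 = 0.07015 L.
At equivalence the base is fully converted to N2H5+; total volume = 0.1039 L, so [N2H5+] = 0.009246/0.1039 = 0.08897 M.
Ka(N2H5+) = Kw/Kb = 1.0e-14 / 1.3 x 10^-6 = 7.69e-9.
[H^+] = sqrt(Ka x [N2H5+]) = sqrt(7.69e-9 x 0.08897) = 2.62e-5 M.
pH = -log(2.62e-5) = 4.58.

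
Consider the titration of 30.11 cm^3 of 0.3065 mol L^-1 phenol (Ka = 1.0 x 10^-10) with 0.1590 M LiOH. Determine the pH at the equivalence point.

11.51

n(C6H5OH) = 0.3065 x 0.03011 = 0.009229 mol; V(LiOH) at equivalence = 0.009229/0.1590 = 0.05804 L.
At equivalence all the acid is converted to C6H5O-; total volume = 0.03011 + 0.05804 = 0.08815 L, so [C6H5O-] = 0.009229/0.08815 = 0.1047 M.
Kb = Kw/Ka = 1.0e-14 / 1.0 x 10^-10 = 0.000100.
[OH^-] = sqrt(Kb x [C6H5O-]) = sqrt(0.000100 x 0.1047) = 0.00324 M.
pOH = 2.49, so pH = 14.00 - 2.49 = 11.51.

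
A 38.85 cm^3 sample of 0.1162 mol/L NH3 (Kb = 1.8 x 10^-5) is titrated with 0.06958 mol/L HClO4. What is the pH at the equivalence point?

5.31

n(NH3) = 0.1162 x 0.03885 = 0.004514 mol; V(HClO4) at equivalence = 0.004514/0.06958 = 0.06488 L.
At equivalence the base is fully converted to NH4+; total volume = 0.1037 L, so [NH4+] = 0.004514/0.1037 = 0.04352 M.
Ka(NH4+) = Kw/Kb = 1.0e-14 / 1.8 x 10^-5 = 5.56e-10.
[H^+] = sqrt(Ka x [NH4+]) = sqrt(5.56e-10 x 0.04352) = 4.92e-6 M.
pH = -log(4.92e-6) = 5.31.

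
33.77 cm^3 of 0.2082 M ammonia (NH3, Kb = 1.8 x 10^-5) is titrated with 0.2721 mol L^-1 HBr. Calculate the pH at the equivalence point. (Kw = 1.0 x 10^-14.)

5.09

n(NH3) = 0.2082 x 0.03377 = 0.007031 mol; V(HBr) at equivalence = 0.007031/0.2721 = 0.02584 L.
At equivalence the base is fully converted to NH4+; total volume = 0.05961 L, so [NH4+] = 0.007031/0.05961 = 0.1179 M.
Ka(NH4+) = Kw/Kb = 1.0e-14 / 1.8 x 10^-5 = 5.56e-10.
[H^+] = sqrt(Ka x [NH4+]) = sqrt(5.56e-10 x 0.1179) = 8.09e-6 M.
pH = -log(8.09e-6) = 5.09.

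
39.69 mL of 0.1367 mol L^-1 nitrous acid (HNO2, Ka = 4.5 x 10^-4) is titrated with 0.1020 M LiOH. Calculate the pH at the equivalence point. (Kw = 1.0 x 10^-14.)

8.06

n(HNO2) = 0.1367 x 0.03969 = 0.005426 mol; V(LiOH) at equivalence = 0.005426/0.1020 = 0.05319 L.
At equivalence all the acid is converted to NO2-; total volume = 0.03969 + 0.05319 = 0.09288 L, so [NO2-] = 0.005426/0.09288 = 0.05841 M.
Kb = Kw/Ka = 1.0e-14 / 4.5 x 10^-4 = 2.22e-11.
[OH^-] = sqrt(Kb x [NO2-]) = sqrt(2.22e-11 x 0.05841) = 1.14e-6 M.
pOH = 5.94, so pH = 14.00 - 5.94 = 8.06.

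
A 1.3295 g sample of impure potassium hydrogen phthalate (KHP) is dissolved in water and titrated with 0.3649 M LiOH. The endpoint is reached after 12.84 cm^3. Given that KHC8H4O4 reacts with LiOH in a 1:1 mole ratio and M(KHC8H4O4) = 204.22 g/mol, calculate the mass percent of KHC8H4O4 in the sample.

72.0%

n(LiOH) = 0.3649 x 0.01284 = 0.004685 mol.
n(KHC8H4O4) = 0.004685 / 1 = 0.004685 mol.
mass of KHC8H4O4 = 0.004685 x 204.22 = 0.9568 g.
% purity = 0.9568 / 1.3295 x 100 = 72.0%.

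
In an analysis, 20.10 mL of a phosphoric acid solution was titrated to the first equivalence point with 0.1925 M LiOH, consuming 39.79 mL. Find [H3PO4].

n(LiOH) = 0.1925 x 0.03979 = 0.007660 mol.
At the first equivalence point, 1 mol OH^- react per mol H3PO4, so n(H3PO4) = 0.007660 / 1 = 0.007660 mol.
[H3PO4] = 0.007660 / 0.02010 L = 0.381 M.

0.381 M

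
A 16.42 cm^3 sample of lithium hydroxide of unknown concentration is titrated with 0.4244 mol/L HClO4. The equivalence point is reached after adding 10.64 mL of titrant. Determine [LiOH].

0.275 M

n(HClO4) delivered = 0.4244 x 0.01064 = 0.004516 mol.
For a 1:1 reaction, n(LiOH) = 0.004516 mol.
[LiOH] = 0.004516 mol / 0.01642 L = 0.275 M.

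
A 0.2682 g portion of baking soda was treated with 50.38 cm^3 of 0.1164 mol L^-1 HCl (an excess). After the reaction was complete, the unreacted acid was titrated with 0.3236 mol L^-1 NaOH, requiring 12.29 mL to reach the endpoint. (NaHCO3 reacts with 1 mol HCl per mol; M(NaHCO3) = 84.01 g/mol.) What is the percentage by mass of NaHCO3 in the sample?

Total n(HCl) added = 0.1164 x 0.05038 = 0.005864 mol.
n(NaOH) used = 0.3236 x 0.01229 = 0.003977 mol, which equals the excess n(HCl).
So n(HCl) consumed by the sample = 0.005864 - 0.003977 = 0.001887 mol.
n(NaHCO3) = 0.001887 / 1 = 0.001887 mol.
mass NaHCO3 = 0.001887 x 84.01 = 0.1585 g, so %NaHCO3 = 0.1585/0.2682 x 100 = 59.1%.

59.1%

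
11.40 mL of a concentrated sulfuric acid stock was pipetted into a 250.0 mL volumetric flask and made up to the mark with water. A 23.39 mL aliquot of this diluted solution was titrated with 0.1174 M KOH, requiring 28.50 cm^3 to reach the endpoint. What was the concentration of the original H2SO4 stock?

1.57 M

n(KOH) = 0.1174 x 0.02850 = 0.003346 mol.
n(H2SO4) in the aliquot = 0.003346 x 1/2 = 0.001673 mol.
[diluted H2SO4] = 0.001673 / 0.02339 = 0.07152 M.
Dilution factor = 250.0/11.40 = 21.93, so [stock] = 0.07152 x 21.93 = 1.57 M.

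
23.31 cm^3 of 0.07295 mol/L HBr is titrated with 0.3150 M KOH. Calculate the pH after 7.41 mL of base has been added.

12.31

n(acid) = 0.07295 x 0.02331 = 0.001700 mol; n(KOH) added = 0.3150 x 0.007410 = 0.002334 mol.
Base is in excess by 0.002334 - 0.001700 = 0.0006337 mol in a total volume of 0.03072 L.
[OH^-] = 0.0006337/0.03072 = 0.02063 M, so pOH = 1.69 and pH = 14.00 - 1.69 = 12.31.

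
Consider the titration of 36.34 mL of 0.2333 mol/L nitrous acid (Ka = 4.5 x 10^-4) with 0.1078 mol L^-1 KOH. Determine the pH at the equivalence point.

n(HNO2) = 0.2333 x 0.03634 = 0.008478 mol; V(KOH) at equivalence = 0.008478/0.1078 = 0.07865 L.
At equivalence all the acid is converted to NO2-; total volume = 0.03634 + 0.07865 = 0.1150 L, so [NO2-] = 0.008478/0.1150 = 0.07373 M.
Kb = Kw/Ka = 1.0e-14 / 4.5 x 10^-4 = 2.22e-11.
[OH^-] = sqrt(Kb x [NO2-]) = sqrt(2.22e-11 x 0.07373) = 1.28e-6 M.
pOH = 5.89, so pH = 14.00 - 5.89 = 8.11.

8.11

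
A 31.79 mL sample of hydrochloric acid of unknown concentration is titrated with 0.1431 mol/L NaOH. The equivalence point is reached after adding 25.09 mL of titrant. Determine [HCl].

n(NaOH) delivered = 0.1431 x 0.02509 = 0.003590 mol.
For a 1:1 reaction, n(HCl) = 0.003590 mol.
[HCl] = 0.003590 mol / 0.03179 L = 0.113 M.

0.113 M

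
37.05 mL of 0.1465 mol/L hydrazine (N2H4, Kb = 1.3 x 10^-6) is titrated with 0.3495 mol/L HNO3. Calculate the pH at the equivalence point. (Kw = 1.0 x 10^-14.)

4.55

n(N2H4) = 0.1465 x 0.03705 = 0.005428 mol; V(HNO3) at equivalence = 0.005428/0.3495 = 0.01553 L.
At equivalence the base is fully converted to N2H5+; total volume = 0.05258 L, so [N2H5+] = 0.005428/0.05258 = 0.1032 M.
Ka(N2H5+) = Kw/Kb = 1.0e-14 / 1.3 x 10^-6 = 7.69e-9.
[H^+] = sqrt(Ka x [N2H5+]) = sqrt(7.69e-9 x 0.1032) = 2.82e-5 M.
pH = -log(2.82e-5) = 4.55.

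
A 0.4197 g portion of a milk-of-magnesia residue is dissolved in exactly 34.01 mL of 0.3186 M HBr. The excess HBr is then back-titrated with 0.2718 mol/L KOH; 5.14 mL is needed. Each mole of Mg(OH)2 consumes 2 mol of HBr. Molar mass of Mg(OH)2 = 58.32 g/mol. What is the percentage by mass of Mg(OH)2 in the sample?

Total n(HBr) added = 0.3186 x 0.03401 = 0.01084 mol.
n(KOH) used = 0.2718 x 0.005140 = 0.001397 mol, which equals the excess n(HBr).
So n(HBr) consumed by the sample = 0.01084 - 0.001397 = 0.009439 mol.
n(Mg(OH)2) = 0.009439 / 2 = 0.004719 mol.
mass Mg(OH)2 = 0.004719 x 58.32 = 0.2752 g, so %Mg(OH)2 = 0.2752/0.4197 x 100 = 65.6%.

65.6%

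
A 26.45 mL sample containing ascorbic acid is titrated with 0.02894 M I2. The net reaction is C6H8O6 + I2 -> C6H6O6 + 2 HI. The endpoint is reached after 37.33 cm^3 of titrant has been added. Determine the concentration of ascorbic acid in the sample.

0.0408 M

n(I2) = 0.02894 x 0.03733 = 0.001080 mol.
From the balanced equation, 1 mol I2 reacts with 1 mol ascorbic acid, so n(ascorbic acid) = 0.001080 x 1/1 = 0.001080 mol.
[ascorbic acid] = 0.001080 / 0.02645 L = 0.0408 M.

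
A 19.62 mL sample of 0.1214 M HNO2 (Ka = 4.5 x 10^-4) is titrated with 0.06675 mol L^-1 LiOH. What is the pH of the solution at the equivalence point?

n(HNO2) = 0.1214 x 0.01962 = 0.002382 mol; V(LiOH) at equivalence = 0.002382/0.06675 = 0.03568 L.
At equivalence all the acid is converted to NO2-; total volume = 0.01962 + 0.03568 = 0.05530 L, so [NO2-] = 0.002382/0.05530 = 0.04307 M.
Kb = Kw/Ka = 1.0e-14 / 4.5 x 10^-4 = 2.22e-11.
[OH^-] = sqrt(Kb x [NO2-]) = sqrt(2.22e-11 x 0.04307) = 9.78e-7 M.
pOH = 6.01, so pH = 14.00 - 6.01 = 7.99.

7.99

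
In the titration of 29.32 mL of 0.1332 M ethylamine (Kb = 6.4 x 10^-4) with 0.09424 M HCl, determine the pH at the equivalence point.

6.03

n(C2H5NH2) = 0.1332 x 0.02932 = 0.003905 mol; V(HCl) at equivalence = 0.003905/0.09424 = 0.04144 L.
At equivalence the base is fully converted to C2H5NH3+; total volume = 0.07076 L, so [C2H5NH3+] = 0.003905/0.07076 = 0.05519 M.
Ka(C2H5NH3+) = Kw/Kb = 1.0e-14 / 6.4 x 10^-4 = 1.56e-11.
[H^+] = sqrt(Ka x [C2H5NH3+]) = sqrt(1.56e-11 x 0.05519) = 9.29e-7 M.
pH = -log(9.29e-7) = 6.03.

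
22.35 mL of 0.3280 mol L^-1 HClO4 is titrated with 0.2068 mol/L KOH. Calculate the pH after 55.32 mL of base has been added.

12.72

n(acid) = 0.3280 x 0.02235 = 0.007331 mol; n(KOH) added = 0.2068 x 0.05532 = 0.01144 mol.
Base is in excess by 0.01144 - 0.007331 = 0.004109 mol in a total volume of 0.07767 L.
[OH^-] = 0.004109/0.07767 = 0.05291 M, so pOH = 1.28 and pH = 14.00 - 1.28 = 12.72.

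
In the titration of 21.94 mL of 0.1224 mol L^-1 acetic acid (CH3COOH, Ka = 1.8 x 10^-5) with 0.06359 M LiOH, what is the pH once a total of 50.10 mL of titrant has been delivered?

n(acid) = 0.1224 x 0.02194 = 0.002685 mol; n(LiOH) added = 0.06359 x 0.05010 = 0.003186 mol.
Base is in excess by 0.003186 - 0.002685 = 0.0005004 mol in a total volume of 0.07204 L.
[OH^-] = 0.0005004/0.07204 = 0.006946 M, so pOH = 2.16 and pH = 14.00 - 2.16 = 11.84.

11.84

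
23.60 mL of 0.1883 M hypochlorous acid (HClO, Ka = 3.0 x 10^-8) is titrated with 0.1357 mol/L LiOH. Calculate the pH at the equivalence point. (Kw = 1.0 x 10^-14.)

n(HClO) = 0.1883 x 0.02360 = 0.004444 mol; V(LiOH) at equivalence = 0.004444/0.1357 = 0.03275 L.
At equivalence all the acid is converted to ClO-; total volume = 0.02360 + 0.03275 = 0.05635 L, so [ClO-] = 0.004444/0.05635 = 0.07887 M.
Kb = Kw/Ka = 1.0e-14 / 3.0 x 10^-8 = 3.33e-7.
[OH^-] = sqrt(Kb x [ClO-]) = sqrt(3.33e-7 x 0.07887) = 0.000162 M.
pOH = 3.79, so pH = 14.00 - 3.79 = 10.21.

10.21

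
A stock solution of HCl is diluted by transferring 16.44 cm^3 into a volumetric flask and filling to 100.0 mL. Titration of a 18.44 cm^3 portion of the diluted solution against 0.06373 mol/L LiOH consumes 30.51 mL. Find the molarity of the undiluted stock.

n(LiOH) = 0.06373 x 0.03051 = 0.001944 mol.
n(HCl) in the aliquot = 0.001944 mol.
[diluted HCl] = 0.001944 / 0.01844 = 0.1054 M.
Dilution factor = 100.0/16.44 = 6.083, so [stock] = 0.1054 x 6.083 = 0.641 M.

0.641 M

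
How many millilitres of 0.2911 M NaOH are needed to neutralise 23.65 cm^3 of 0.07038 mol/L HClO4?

n(HClO4) = 0.07038 mol/L x 0.02365 L = 0.001664 mol.
At equivalence n(NaOH) = n(HClO4) = 0.001664 mol.
V(NaOH) = 0.001664 / 0.2911 = 0.005718 L = 5.72 mL.

5.72 mL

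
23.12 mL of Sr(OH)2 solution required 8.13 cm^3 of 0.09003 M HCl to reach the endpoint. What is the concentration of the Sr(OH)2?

n(HCl) delivered = 0.09003 x 0.008130 = 0.0007319 mol.
The reaction is 1 Sr(OH)2 + 2 HCl, so n(Sr(OH)2) = 0.0007319 x 1/2 = 0.0003660 mol.
[Sr(OH)2] = 0.0003660 mol / 0.02312 L = 0.0158 M.

0.0158 M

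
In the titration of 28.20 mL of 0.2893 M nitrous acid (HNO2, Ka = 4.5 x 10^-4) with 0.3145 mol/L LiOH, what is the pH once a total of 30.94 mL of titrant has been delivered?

n(acid) = 0.2893 x 0.02820 = 0.008158 mol; n(LiOH) added = 0.3145 x 0.03094 = 0.009731 mol.
Base is in excess by 0.009731 - 0.008158 = 0.001572 mol in a total volume of 0.05914 L.
[OH^-] = 0.001572/0.05914 = 0.02659 M, so pOH = 1.58 and pH = 14.00 - 1.58 = 12.42.

12.42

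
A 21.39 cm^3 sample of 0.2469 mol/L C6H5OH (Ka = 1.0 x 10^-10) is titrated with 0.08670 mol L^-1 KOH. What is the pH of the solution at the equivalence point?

n(C6H5OH) = 0.2469 x 0.02139 = 0.005281 mol; V(KOH) at equivalence = 0.005281/0.08670 = 0.06091 L.
At equivalence all the acid is converted to C6H5O-; total volume = 0.02139 + 0.06091 = 0.08230 L, so [C6H5O-] = 0.005281/0.08230 = 0.06417 M.
Kb = Kw/Ka = 1.0e-14 / 1.0 x 10^-10 = 0.000100.
[OH^-] = sqrt(Kb x [C6H5O-]) = sqrt(0.000100 x 0.06417) = 0.00253 M.
pOH = 2.60, so pH = 14.00 - 2.60 = 11.40.

11.40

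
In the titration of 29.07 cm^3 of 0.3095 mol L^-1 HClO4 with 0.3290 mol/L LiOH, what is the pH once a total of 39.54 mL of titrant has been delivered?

12.77

n(acid) = 0.3095 x 0.02907 = 0.008997 mol; n(LiOH) added = 0.3290 x 0.03954 = 0.01301 mol.
Base is in excess by 0.01301 - 0.008997 = 0.004011 mol in a total volume of 0.06861 L.
[OH^-] = 0.004011/0.06861 = 0.05847 M, so pOH = 1.23 and pH = 14.00 - 1.23 = 12.77.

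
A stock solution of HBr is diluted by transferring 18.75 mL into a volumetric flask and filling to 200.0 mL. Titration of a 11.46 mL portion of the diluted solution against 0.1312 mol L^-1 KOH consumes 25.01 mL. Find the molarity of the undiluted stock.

n(KOH) = 0.1312 x 0.02501 = 0.003281 mol.
n(HBr) in the aliquot = 0.003281 mol.
[diluted HBr] = 0.003281 / 0.01146 = 0.2863 M.
Dilution factor = 200.0/18.75 = 10.67, so [stock] = 0.2863 x 10.67 = 3.05 M.

3.05 M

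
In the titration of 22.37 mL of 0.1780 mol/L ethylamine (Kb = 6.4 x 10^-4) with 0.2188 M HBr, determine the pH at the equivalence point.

5.91

n(C2H5NH2) = 0.1780 x 0.02237 = 0.003982 mol; V(HBr) at equivalence = 0.003982/0.2188 = 0.01820 L.
At equivalence the base is fully converted to C2H5NH3+; total volume = 0.04057 L, so [C2H5NH3+] = 0.003982/0.04057 = 0.09815 M.
Ka(C2H5NH3+) = Kw/Kb = 1.0e-14 / 6.4 x 10^-4 = 1.56e-11.
[H^+] = sqrt(Ka x [C2H5NH3+]) = sqrt(1.56e-11 x 0.09815) = 1.24e-6 M.
pH = -log(1.24e-6) = 5.91.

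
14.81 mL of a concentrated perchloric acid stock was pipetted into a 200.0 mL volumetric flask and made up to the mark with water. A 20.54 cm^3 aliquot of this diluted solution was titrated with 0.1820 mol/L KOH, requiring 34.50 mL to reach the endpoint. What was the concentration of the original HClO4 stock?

4.13 M

n(KOH) = 0.1820 x 0.03450 = 0.006279 mol.
n(HClO4) in the aliquot = 0.006279 mol.
[diluted HClO4] = 0.006279 / 0.02054 = 0.3057 M.
Dilution factor = 200.0/14.81 = 13.50, so [stock] = 0.3057 x 13.50 = 4.13 M.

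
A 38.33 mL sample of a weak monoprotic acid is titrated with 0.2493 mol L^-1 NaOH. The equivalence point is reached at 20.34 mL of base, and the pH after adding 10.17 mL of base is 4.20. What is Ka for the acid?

10.17 mL is half of the equivalence volume, so this is the half-equivalence point where [HA] = [A^-].
At half-equivalence pH = pKa, so pKa = 4.20.
Ka = 10^(-4.20) = 6.3 x 10^-5.

6.3 x 10^-5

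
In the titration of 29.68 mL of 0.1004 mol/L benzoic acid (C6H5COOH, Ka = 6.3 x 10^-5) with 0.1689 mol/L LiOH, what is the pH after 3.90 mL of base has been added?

Initial n(C6H5COOH) = 0.1004 x 0.02968 = 0.002980 mol.
n(LiOH) added = 0.1689 x 0.003900 = 0.0006587 mol, converting that many moles of C6H5COOH to C6H5COO-.
Remaining n(C6H5COOH) = 0.002321 mol; n(C6H5COO-) = 0.0006587 mol.
By Henderson-Hasselbalch, pH = pKa + log([A^-]/[HA]) = 4.20 + log(0.0006587/0.002321) = 4.20 + (-0.55) = 3.65.

3.65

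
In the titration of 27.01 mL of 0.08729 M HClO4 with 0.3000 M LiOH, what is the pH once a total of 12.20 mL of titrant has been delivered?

n(acid) = 0.08729 x 0.02701 = 0.002358 mol; n(LiOH) added = 0.3000 x 0.01220 = 0.003660 mol.
Base is in excess by 0.003660 - 0.002358 = 0.001302 mol in a total volume of 0.03921 L.
[OH^-] = 0.001302/0.03921 = 0.03321 M, so pOH = 1.48 and pH = 14.00 - 1.48 = 12.52.

12.52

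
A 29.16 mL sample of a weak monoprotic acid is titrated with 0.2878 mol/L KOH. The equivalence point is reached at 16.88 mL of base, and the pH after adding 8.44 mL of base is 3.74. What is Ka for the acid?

1.8 x 10^-4

8.44 mL is half of the equivalence volume, so this is the half-equivalence point where [HA] = [A^-].
At half-equivalence pH = pKa, so pKa = 3.74.
Ka = 10^(-3.74) = 1.8 x 10^-4.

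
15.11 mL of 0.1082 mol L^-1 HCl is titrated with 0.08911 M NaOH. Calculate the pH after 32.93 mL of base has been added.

12.43

n(acid) = 0.1082 x 0.01511 = 0.001635 mol; n(NaOH) added = 0.08911 x 0.03293 = 0.002934 mol.
Base is in excess by 0.002934 - 0.001635 = 0.001299 mol in a total volume of 0.04804 L.
[OH^-] = 0.001299/0.04804 = 0.02705 M, so pOH = 1.57 and pH = 14.00 - 1.57 = 12.43.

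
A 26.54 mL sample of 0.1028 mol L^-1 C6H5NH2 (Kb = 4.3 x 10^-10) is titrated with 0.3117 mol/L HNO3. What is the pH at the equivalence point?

2.87

n(C6H5NH2) = 0.1028 x 0.02654 = 0.002728 mol; V(HNO3) at equivalence = 0.002728/0.3117 = 0.008753 L.
At equivalence the base is fully converted to C6H5NH3+; total volume = 0.03529 L, so [C6H5NH3+] = 0.002728/0.03529 = 0.07730 M.
Ka(C6H5NH3+) = Kw/Kb = 1.0e-14 / 4.3 x 10^-10 = 2.33e-5.
[H^+] = sqrt(Ka x [C6H5NH3+]) = sqrt(2.33e-5 x 0.07730) = 0.00134 M.
pH = -log(0.00134) = 2.87.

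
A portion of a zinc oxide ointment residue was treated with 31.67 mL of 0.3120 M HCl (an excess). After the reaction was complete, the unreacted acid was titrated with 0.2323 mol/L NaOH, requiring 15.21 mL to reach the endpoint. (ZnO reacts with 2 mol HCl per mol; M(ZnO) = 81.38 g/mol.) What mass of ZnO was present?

0.258 g

Total n(HCl) added = 0.3120 x 0.03167 = 0.009881 mol.
n(NaOH) used = 0.2323 x 0.01521 = 0.003533 mol, which equals the excess n(HCl).
So n(HCl) consumed by the sample = 0.009881 - 0.003533 = 0.006348 mol.
n(ZnO) = 0.006348 / 2 = 0.003174 mol.
mass = 0.003174 mol x 81.38 g/mol = 0.258 g.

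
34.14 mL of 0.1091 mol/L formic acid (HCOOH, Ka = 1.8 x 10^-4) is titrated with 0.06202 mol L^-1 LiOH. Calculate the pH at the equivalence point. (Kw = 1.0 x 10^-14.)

n(HCOOH) = 0.1091 x 0.03414 = 0.003725 mol; V(LiOH) at equivalence = 0.003725/0.06202 = 0.06006 L.
At equivalence all the acid is converted to HCOO-; total volume = 0.03414 + 0.06006 = 0.09420 L, so [HCOO-] = 0.003725/0.09420 = 0.03954 M.
Kb = Kw/Ka = 1.0e-14 / 1.8 x 10^-4 = 5.56e-11.
[OH^-] = sqrt(Kb x [HCOO-]) = sqrt(5.56e-11 x 0.03954) = 1.48e-6 M.
pOH = 5.83, so pH = 14.00 - 5.83 = 8.17.

8.17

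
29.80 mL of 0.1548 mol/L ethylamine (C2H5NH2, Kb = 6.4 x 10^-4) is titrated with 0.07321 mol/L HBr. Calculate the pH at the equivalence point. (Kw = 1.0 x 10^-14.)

n(C2H5NH2) = 0.1548 x 0.02980 = 0.004613 mol; V(HBr) at equivalence = 0.004613/0.07321 = 0.06301 L.
At equivalence the base is fully converted to C2H5NH3+; total volume = 0.09281 L, so [C2H5NH3+] = 0.004613/0.09281 = 0.04970 M.
Ka(C2H5NH3+) = Kw/Kb = 1.0e-14 / 6.4 x 10^-4 = 1.56e-11.
[H^+] = sqrt(Ka x [C2H5NH3+]) = sqrt(1.56e-11 x 0.04970) = 8.81e-7 M.
pH = -log(8.81e-7) = 6.05.

6.05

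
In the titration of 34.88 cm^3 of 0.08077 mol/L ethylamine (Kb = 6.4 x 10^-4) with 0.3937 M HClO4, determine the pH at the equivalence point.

n(C2H5NH2) = 0.08077 x 0.03488 = 0.002817 mol; V(HClO4) at equivalence = 0.002817/0.3937 = 0.007156 L.
At equivalence the base is fully converted to C2H5NH3+; total volume = 0.04204 L, so [C2H5NH3+] = 0.002817/0.04204 = 0.06702 M.
Ka(C2H5NH3+) = Kw/Kb = 1.0e-14 / 6.4 x 10^-4 = 1.56e-11.
[H^+] = sqrt(Ka x [C2H5NH3+]) = sqrt(1.56e-11 x 0.06702) = 1.02e-6 M.
pH = -log(1.02e-6) = 5.99.

5.99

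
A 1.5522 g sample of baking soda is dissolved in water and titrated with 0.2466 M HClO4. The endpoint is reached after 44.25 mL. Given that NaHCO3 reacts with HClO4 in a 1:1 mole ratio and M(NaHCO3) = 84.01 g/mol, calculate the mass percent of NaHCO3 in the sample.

n(HClO4) = 0.2466 x 0.04425 = 0.01091 mol.
n(NaHCO3) = 0.01091 / 1 = 0.01091 mol.
mass of NaHCO3 = 0.01091 x 84.01 = 0.9167 g.
% purity = 0.9167 / 1.5522 x 100 = 59.1%.

59.1%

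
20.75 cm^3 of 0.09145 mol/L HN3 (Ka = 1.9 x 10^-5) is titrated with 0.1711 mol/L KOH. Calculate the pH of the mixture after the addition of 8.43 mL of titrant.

Initial n(HN3) = 0.09145 x 0.02075 = 0.001898 mol.
n(KOH) added = 0.1711 x 0.008430 = 0.001442 mol, converting that many moles of HN3 to N3-.
Remaining n(HN3) = 0.0004552 mol; n(N3-) = 0.001442 mol.
By Henderson-Hasselbalch, pH = pKa + log([A^-]/[HA]) = 4.72 + log(0.001442/0.0004552) = 4.72 + (+0.50) = 5.22.

5.22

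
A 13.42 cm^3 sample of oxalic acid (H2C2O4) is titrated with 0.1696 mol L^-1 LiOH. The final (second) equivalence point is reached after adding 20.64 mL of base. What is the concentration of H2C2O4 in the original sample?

0.130 M

n(LiOH) = 0.1696 x 0.02064 = 0.003501 mol.
At the final (second) equivalence point, 2 mol OH^- react per mol H2C2O4, so n(H2C2O4) = 0.003501 / 2 = 0.001750 mol.
[H2C2O4] = 0.001750 / 0.01342 L = 0.130 M.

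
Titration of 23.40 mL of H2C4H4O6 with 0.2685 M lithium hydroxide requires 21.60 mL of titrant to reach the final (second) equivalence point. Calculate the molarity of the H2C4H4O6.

0.124 M

n(LiOH) = 0.2685 x 0.02160 = 0.005800 mol.
At the final (second) equivalence point, 2 mol OH^- react per mol H2C4H4O6, so n(H2C4H4O6) = 0.005800 / 2 = 0.002900 mol.
[H2C4H4O6] = 0.002900 / 0.02340 L = 0.124 M.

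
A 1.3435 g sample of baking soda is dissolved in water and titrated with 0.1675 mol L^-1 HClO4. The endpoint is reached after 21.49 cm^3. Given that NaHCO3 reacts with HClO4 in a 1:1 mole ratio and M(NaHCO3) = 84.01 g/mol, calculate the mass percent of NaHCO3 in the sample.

n(HClO4) = 0.1675 x 0.02149 = 0.003600 mol.
n(NaHCO3) = 0.003600 / 1 = 0.003600 mol.
mass of NaHCO3 = 0.003600 x 84.01 = 0.3024 g.
% purity = 0.3024 / 1.3435 x 100 = 22.5%.

22.5%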